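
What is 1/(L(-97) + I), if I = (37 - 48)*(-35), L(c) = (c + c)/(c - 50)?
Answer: 147/56789 ≈ 0.0025885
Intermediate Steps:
L(c) = 2*c/(-50 + c) (L(c) = (2*c)/(-50 + c) = 2*c/(-50 + c))
I = 385 (I = -11*(-35) = 385)
1/(L(-97) + I) = 1/(2*(-97)/(-50 - 97) + 385) = 1/(2*(-97)/(-147) + 385) = 1/(2*(-97)*(-1/147) + 385) = 1/(194/147 + 385) = 1/(56789/147) = 147/56789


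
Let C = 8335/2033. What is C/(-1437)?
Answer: -8335/2921421 ≈ -0.0028531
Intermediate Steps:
C = 8335/2033 (C = 8335*(1/2033) = 8335/2033 ≈ 4.0999)
C/(-1437) = (8335/2033)/(-1437) = (8335/2033)*(-1/1437) = -8335/2921421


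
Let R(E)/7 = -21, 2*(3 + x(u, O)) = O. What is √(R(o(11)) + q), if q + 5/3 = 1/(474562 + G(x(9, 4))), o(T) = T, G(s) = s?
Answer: I*√3720104823329/158187 ≈ 12.193*I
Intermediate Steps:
x(u, O) = -3 + O/2
R(E) = -147 (R(E) = 7*(-21) = -147)
q = -790934/474561 (q = -5/3 + 1/(474562 + (-3 + (½)*4)) = -5/3 + 1/(474562 + (-3 + 2)) = -5/3 + 1/(474562 - 1) = -5/3 + 1/474561 = -790934/474561 ≈ -1.6667)
√(R(o(11)) + q) = √(-147 - 790934/474561) = √(-70551401/474561) = I*√3720104823329/158187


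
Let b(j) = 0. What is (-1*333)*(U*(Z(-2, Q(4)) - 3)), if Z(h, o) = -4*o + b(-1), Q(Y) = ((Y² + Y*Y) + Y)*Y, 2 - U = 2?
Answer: 0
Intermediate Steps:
U = 0 (U = 2 - 1*2 = 2 - 2 = 0)
Q(Y) = Y*(Y + 2*Y²) (Q(Y) = ((Y² + Y²) + Y)*Y = (2*Y² + Y)*Y = (Y + 2*Y²)*Y = Y*(Y + 2*Y²))
Z(h, o) = -4*o (Z(h, o) = -4*o + 0 = -4*o)
(-1*333)*(U*(Z(-2, Q(4)) - 3)) = (-1*333)*(0*(-4*4²*(1 + 2*4) - 3)) = -0*(-64*(1 + 8) - 3) = -0*(-64*9 - 3) = -0*(-4*144 - 3) = -0*(-576 - 3) = -0*(-579) = -333*0 = 0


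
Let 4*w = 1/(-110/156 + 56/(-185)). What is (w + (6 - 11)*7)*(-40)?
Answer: 20504500/14543 ≈ 1409.9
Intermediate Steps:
w = -7215/29086 (w = 1/(4*(-110/156 + 56/(-185))) = 1/(4*(-110*1/156 + 56*(-1/185))) = 1/(4*(-55/78 - 56/185)) = 1/(4*(-14543/14430)) = (1/4)*(-14430/14543) = -7215/29086 ≈ -0.24806)
(w + (6 - 11)*7)*(-40) = (-7215/29086 + (6 - 11)*7)*(-40) = (-7215/29086 - 5*7)*(-40) = (-7215/29086 - 35)*(-40) = -1025225/29086*(-40) = 20504500/14543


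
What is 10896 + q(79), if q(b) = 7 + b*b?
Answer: 17144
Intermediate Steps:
q(b) = 7 + b²
10896 + q(79) = 10896 + (7 + 79²) = 10896 + (7 + 6241) = 10896 + 6248 = 17144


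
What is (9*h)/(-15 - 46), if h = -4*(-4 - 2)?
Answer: -216/61 ≈ -3.5410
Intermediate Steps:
h = 24 (h = -4*(-6) = 24)
(9*h)/(-15 - 46) = (9*24)/(-15 - 46) = 216/(-61) = 216*(-1/61) = -216/61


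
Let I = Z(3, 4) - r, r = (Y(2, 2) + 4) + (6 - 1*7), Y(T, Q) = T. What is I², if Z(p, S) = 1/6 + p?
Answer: 121/36 ≈ 3.3611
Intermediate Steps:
Z(p, S) = ⅙ + p
r = 5 (r = (2 + 4) + (6 - 1*7) = 6 + (6 - 7) = 6 - 1 = 5)
I = -11/6 (I = (⅙ + 3) - 1*5 = 19/6 - 5 = -11/6 ≈ -1.8333)
I² = (-11/6)² = 121/36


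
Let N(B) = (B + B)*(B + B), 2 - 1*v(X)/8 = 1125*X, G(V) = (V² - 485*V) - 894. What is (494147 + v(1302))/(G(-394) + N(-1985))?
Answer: -11223837/16106332 ≈ -0.69686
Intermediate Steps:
G(V) = -894 + V² - 485*V
v(X) = 16 - 9000*X
N(B) = 4*B² (N(B) = (2*B)*(2*B) = 4*B²)
(494147 + v(1302))/(G(-394) + N(-1985)) = (494147 + (16 - 9000*1302))/((-894 + (-394)² - 485*(-394)) + 4*(-1985)²) = (494147 + (16 - 11718000))/((-894 + 155236 + 191090) + 4*3940225) = (494147 - 11717984)/(345432 + 15760900) = -11223837/16106332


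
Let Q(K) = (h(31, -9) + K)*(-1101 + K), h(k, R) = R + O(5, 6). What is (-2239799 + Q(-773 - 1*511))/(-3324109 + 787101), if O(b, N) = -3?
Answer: -851161/2537008 ≈ -0.33550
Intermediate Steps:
h(k, R) = -3 + R (h(k, R) = R - 3 = -3 + R)
Q(K) = (-1101 + K)*(-12 + K) (Q(K) = ((-3 - 9) + K)*(-1101 + K) = (-12 + K)*(-1101 + K) = (-1101 + K)*(-12 + K))
(-2239799 + Q(-773 - 1*511))/(-3324109 + 787101) = (-2239799 + (13212 + (-773 - 1*511)**2 - 1113*(-773 - 1*511)))/(-3324109 + 787101) = (-2239799 + (13212 + (-773 - 511)**2 - 1113*(-773 - 511)))/(-2537008) = (-2239799 + (13212 + (-1284)**2 - 1113*(-1284)))*(-1/2537008) = (-2239799 + (13212 + 1648656 + 1429092))*(-1/2537008) = (-2239799 + 3090960)*(-1/2537008) = 851161*(-1/2537008) = -851161/2537008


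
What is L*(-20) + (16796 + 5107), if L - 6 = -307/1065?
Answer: 4641007/213 ≈ 21789.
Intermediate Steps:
L = 6083/1065 (L = 6 - 307/1065 = 6083/1065 ≈ 5.7117)
L*(-20) + (16796 + 5107) = (6083/1065)*(-20) + (16796 + 5107) = -24332/213 + 21903 = 4641007/213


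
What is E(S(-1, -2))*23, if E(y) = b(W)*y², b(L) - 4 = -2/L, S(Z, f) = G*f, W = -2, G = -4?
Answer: 7360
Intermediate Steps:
S(Z, f) = -4*f
b(L) = 4 - 2/L
E(y) = 5*y² (E(y) = (4 - 2/(-2))*y² = (4 - 2*(-½))*y² = (4 + 1)*y² = 5*y²)
E(S(-1, -2))*23 = (5*(-4*(-2))²)*23 = (5*8²)*23 = (5*64)*23 = 320*23 = 7360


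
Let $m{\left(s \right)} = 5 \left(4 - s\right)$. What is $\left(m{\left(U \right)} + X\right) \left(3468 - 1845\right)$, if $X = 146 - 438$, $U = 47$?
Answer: $-822861$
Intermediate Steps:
$m{\left(s \right)} = 20 - 5 s$
$X = -292$ ($X = 146 - 438 = -292$)
$\left(m{\left(U \right)} + X\right) \left(3468 - 1845\right) = \left(\left(20 - 235\right) - 292\right) \left(3468 - 1845\right) = \left(\left(20 - 235\right) - 292\right) 1623 = \left(-215 - 292\right) 1623 = \left(-507\right) 1623 = -822861$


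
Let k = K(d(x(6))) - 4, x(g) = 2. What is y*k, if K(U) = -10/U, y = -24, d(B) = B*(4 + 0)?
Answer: 126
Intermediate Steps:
d(B) = 4*B (d(B) = B*4 = 4*B)
k = -21/4 (k = -10/(4*2) - 4 = -10/8 - 4 = -10*⅛ - 4 = -5/4 - 4 = -21/4 ≈ -5.2500)
y*k = -24*(-21/4) = 126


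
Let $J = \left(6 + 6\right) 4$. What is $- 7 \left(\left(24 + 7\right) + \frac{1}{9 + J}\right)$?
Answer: $- \frac{12376}{57} \approx -217.12$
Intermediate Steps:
$J = 48$ ($J = 12 \cdot 4 = 48$)
$- 7 \left(\left(24 + 7\right) + \frac{1}{9 + J}\right) = - 7 \left(\left(24 + 7\right) + \frac{1}{9 + 48}\right) = - 7 \left(31 + \frac{1}{57}\right) = \left(-7\right) \frac{1768}{57} = - \frac{12376}{57}$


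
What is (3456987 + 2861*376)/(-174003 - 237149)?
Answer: -4532723/411152 ≈ -11.024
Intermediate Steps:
(3456987 + 2861*376)/(-174003 - 237149) = (3456987 + 1075736)/(-411152) = 4532723*(-1/411152) = -4532723/411152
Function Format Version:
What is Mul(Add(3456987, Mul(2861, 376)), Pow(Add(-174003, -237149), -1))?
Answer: Rational(-4532723, 411152) ≈ -11.024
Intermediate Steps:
Mul(Add(3456987, Mul(2861, 376)), Pow(Add(-174003, -237149), -1)) = Mul(Add(3456987, 1075736), Pow(-411152, -1)) = Mul(4532723, Rational(-1, 411152)) = Rational(-4532723, 411152)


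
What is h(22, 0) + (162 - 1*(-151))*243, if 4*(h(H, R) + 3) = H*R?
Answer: 76056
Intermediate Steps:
h(H, R) = -3 + H*R/4 (h(H, R) = -3 + (H*R)/4 = -3 + H*R/4)
h(22, 0) + (162 - 1*(-151))*243 = (-3 + (1/4)*22*0) + (162 - 1*(-151))*243 = (-3 + 0) + (162 + 151)*243 = -3 + 313*243 = -3 + 76059 = 76056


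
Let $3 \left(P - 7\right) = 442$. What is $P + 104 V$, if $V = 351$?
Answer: $\frac{109975}{3} \approx 36658.0$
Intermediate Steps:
$P = \frac{463}{3}$ ($P = 7 + \frac{1}{3} \cdot 442 = 7 + \frac{442}{3} = \frac{463}{3} \approx 154.33$)
$P + 104 V = \frac{463}{3} + 104 \cdot 351 = \frac{463}{3} + 36504 = \frac{109975}{3}$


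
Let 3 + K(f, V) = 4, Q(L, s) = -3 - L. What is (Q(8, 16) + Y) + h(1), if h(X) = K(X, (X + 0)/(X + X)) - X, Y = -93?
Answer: -104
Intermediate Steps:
K(f, V) = 1 (K(f, V) = -3 + 4 = 1)
h(X) = 1 - X
(Q(8, 16) + Y) + h(1) = ((-3 - 1*8) - 93) + (1 - 1*1) = ((-3 - 8) - 93) + (1 - 1) = (-11 - 93) + 0 = -104 + 0 = -104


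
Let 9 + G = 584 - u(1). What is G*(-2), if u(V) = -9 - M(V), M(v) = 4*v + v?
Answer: -1178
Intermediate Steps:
M(v) = 5*v
u(V) = -9 - 5*V
G = 589 (G = -9 + (584 - (-9 - 5*1)) = -9 + (584 - (-9 - 5)) = -9 + (584 - 1*(-14)) = -9 + (584 + 14) = -9 + 598 = 589)
G*(-2) = 589*(-2) = -1178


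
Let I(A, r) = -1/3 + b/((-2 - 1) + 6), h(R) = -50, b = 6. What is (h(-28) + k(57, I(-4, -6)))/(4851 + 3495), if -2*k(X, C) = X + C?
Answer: -119/12519 ≈ -0.0095056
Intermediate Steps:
I(A, r) = 5/3 (I(A, r) = -1/3 + 6/((-2 - 1) + 6) = -1*1/3 + 6/(-3 + 6) = -1/3 + 6/3 = -1/3 + 6*(1/3) = -1/3 + 2 = 5/3)
k(X, C) = -C/2 - X/2 (k(X, C) = -(X + C)/2 = -(C + X)/2 = -C/2 - X/2)
(h(-28) + k(57, I(-4, -6)))/(4851 + 3495) = (-50 + (-1/2*5/3 - 1/2*57))/(4851 + 3495) = (-50 + (-5/6 - 57/2))/8346 = (-50 - 88/3)*(1/8346) = -238/3*1/8346 = -119/12519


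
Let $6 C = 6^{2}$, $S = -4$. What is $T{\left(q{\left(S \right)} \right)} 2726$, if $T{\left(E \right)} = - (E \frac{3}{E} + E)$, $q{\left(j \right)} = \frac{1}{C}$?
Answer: $- \frac{25897}{3} \approx -8632.3$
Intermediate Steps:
$C = 6$ ($C = \frac{6^{2}}{6} = \frac{1}{6} \cdot 36 = 6$)
$q{\left(j \right)} = \frac{1}{6}$
$T{\left(E \right)} = -3 - E$ ($T{\left(E \right)} = - (3 + E) = -3 - E$)
$T{\left(q{\left(S \right)} \right)} 2726 = \left(-3 - \frac{1}{6}\right) 2726 = \left(- \frac{19}{6}\right) 2726 = - \frac{25897}{3}$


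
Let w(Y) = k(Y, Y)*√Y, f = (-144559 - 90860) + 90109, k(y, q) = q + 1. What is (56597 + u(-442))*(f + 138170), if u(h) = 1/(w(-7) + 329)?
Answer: -6263186223000/15499 - 6120*I*√7/15499 ≈ -4.041e+8 - 1.0447*I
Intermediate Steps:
k(y, q) = 1 + q
f = -145310 (f = -235419 + 90109 = -145310)
w(Y) = √Y*(1 + Y) (w(Y) = (1 + Y)*√Y = √Y*(1 + Y))
u(h) = 1/(329 - 6*I*√7) (u(h) = 1/(√(-7)*(1 - 7) + 329) = 1/((I*√7)*(-6) + 329) = 1/(-6*I*√7 + 329) = 1/(329 - 6*I*√7))
(56597 + u(-442))*(f + 138170) = (56597 + (47/15499 + 6*I*√7/108493))*(-145310 + 138170) = (877196950/15499 + 6*I*√7/108493)*(-7140) = -6263186223000/15499 - 6120*I*√7/15499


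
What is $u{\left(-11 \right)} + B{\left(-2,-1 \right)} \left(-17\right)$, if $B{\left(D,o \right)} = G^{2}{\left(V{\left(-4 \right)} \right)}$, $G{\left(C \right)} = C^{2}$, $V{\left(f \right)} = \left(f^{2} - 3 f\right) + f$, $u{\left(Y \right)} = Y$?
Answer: $-5640203$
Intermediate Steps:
$V{\left(f \right)} = f^{2} - 2 f$
$B{\left(D,o \right)} = 331776$ ($B{\left(D,o \right)} = \left(\left(- 4 \left(-2 - 4\right)\right)^{2}\right)^{2} = \left(\left(\left(-4\right) \left(-6\right)\right)^{2}\right)^{2} = \left(24^{2}\right)^{2} = 576^{2} = 331776$)
$u{\left(-11 \right)} + B{\left(-2,-1 \right)} \left(-17\right) = -11 + 331776 \left(-17\right) = -11 - 5640192 = -5640203$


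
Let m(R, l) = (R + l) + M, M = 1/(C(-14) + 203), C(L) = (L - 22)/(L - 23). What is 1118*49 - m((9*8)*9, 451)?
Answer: 405145564/7547 ≈ 53683.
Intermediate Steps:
C(L) = (-22 + L)/(-23 + L)
M = 37/7547 (M = 1/((-22 - 14)/(-23 - 14) + 203) = 1/(-36/(-37) + 203) = 1/(-1/37*(-36) + 203) = 1/(36/37 + 203) = 1/(7547/37) = 37/7547 ≈ 0.0049026)
m(R, l) = 37/7547 + R + l (m(R, l) = (R + l) + 37/7547 = 37/7547 + R + l)
1118*49 - m((9*8)*9, 451) = 1118*49 - (37/7547 + (9*8)*9 + 451) = 54782 - (37/7547 + 72*9 + 451) = 54782 - (37/7547 + 648 + 451) = 54782 - 1*8294190/7547 = 54782 - 8294190/7547 = 405145564/7547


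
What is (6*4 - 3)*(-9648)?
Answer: -202608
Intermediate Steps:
(6*4 - 3)*(-9648) = (24 - 3)*(-9648) = 21*(-9648) = -202608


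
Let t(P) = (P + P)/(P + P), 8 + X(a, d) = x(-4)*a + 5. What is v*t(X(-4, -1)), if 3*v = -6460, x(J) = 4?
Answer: -6460/3 ≈ -2153.3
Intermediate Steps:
v = -6460/3 (v = (1/3)*(-6460) = -6460/3 ≈ -2153.3)
X(a, d) = -3 + 4*a (X(a, d) = -8 + (4*a + 5) = -8 + (5 + 4*a) = -3 + 4*a)
t(P) = 1 (t(P) = (2*P)/((2*P)) = (2*P)*(1/(2*P)) = 1)
v*t(X(-4, -1)) = -6460/3*1 = -6460/3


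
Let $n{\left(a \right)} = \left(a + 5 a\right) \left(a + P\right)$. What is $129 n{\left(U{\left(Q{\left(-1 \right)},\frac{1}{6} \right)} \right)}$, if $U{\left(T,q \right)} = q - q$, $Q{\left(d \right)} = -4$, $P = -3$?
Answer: $0$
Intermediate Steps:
$U{\left(T,q \right)} = 0$
$n{\left(a \right)} = 6 a \left(-3 + a\right)$ ($n{\left(a \right)} = \left(a + 5 a\right) \left(a - 3\right) = 6 a \left(-3 + a\right)$)
$129 n{\left(U{\left(Q{\left(-1 \right)},\frac{1}{6} \right)} \right)} = 129 \cdot 6 \cdot 0 \left(-3 + 0\right) = 129 \cdot 6 \cdot 0 \left(-3\right) = 129 \cdot 0 = 0$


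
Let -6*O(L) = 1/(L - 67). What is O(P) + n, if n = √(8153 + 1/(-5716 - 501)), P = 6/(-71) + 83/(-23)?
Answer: 1633/692652 + 20*√787805806/6217 ≈ 90.296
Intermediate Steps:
P = -6031/1633 (P = 6*(-1/71) + 83*(-1/23) = -6/71 - 83/23 = -6031/1633 ≈ -3.6932)
O(L) = -1/(6*(-67 + L)) (O(L) = -1/(6*(L - 67)) = -1/(6*(-67 + L)))
n = 20*√787805806/6217 (n = √(8153 + 1/(-6217)) = √(8153 - 1/6217) = √(50687200/6217) = 20*√787805806/6217 ≈ 90.294)
O(P) + n = -1/(-402 + 6*(-6031/1633)) + 20*√787805806/6217 = -1/(-402 - 36186/1633) + 20*√787805806/6217 = -1/(-692652/1633) + 20*√787805806/6217 = -1*(-1633/692652) + 20*√787805806/6217 = 1633/692652 + 20*√787805806/6217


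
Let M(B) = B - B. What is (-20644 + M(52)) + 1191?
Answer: -19453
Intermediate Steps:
M(B) = 0
(-20644 + M(52)) + 1191 = (-20644 + 0) + 1191 = -20644 + 1191 = -19453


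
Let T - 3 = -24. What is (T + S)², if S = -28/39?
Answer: 717409/1521 ≈ 471.67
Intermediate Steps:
T = -21 (T = 3 - 24 = -21)
S = -28/39 (S = -28*1/39 = -28/39 ≈ -0.71795)
(T + S)² = (-21 - 28/39)² = (-847/39)² = 717409/1521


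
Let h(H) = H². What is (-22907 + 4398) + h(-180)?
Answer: 13891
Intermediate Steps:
(-22907 + 4398) + h(-180) = (-22907 + 4398) + (-180)² = -18509 + 32400 = 13891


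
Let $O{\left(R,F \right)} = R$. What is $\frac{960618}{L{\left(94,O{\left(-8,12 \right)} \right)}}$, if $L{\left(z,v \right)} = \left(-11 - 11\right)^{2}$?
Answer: $\frac{480309}{242} \approx 1984.7$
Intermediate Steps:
$L{\left(z,v \right)} = 484$ ($L{\left(z,v \right)} = \left(-22\right)^{2} = 484$)
$\frac{960618}{L{\left(94,O{\left(-8,12 \right)} \right)}} = \frac{960618}{484} = 960618 \cdot \frac{1}{484} = \frac{480309}{242}$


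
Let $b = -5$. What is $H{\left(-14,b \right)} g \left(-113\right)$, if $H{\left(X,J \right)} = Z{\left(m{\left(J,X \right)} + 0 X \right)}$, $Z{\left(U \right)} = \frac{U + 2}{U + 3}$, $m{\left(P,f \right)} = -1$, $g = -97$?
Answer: $\frac{10961}{2} \approx 5480.5$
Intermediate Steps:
$Z{\left(U \right)} = \frac{2 + U}{3 + U}$
$H{\left(X,J \right)} = \frac{1}{2}$ ($H{\left(X,J \right)} = \frac{2 - \left(1 + 0 X\right)}{3 - \left(1 + 0 X\right)} = \frac{2 + \left(-1 + 0\right)}{3 + \left(-1 + 0\right)} = \frac{2 - 1}{3 - 1} = \frac{1}{2} \cdot 1 = \frac{1}{2}$)
$H{\left(-14,b \right)} g \left(-113\right) = \frac{1}{2} \left(-97\right) \left(-113\right) = \left(- \frac{97}{2}\right) \left(-113\right) = \frac{10961}{2}$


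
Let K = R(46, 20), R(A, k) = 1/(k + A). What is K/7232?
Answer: 1/477312 ≈ 2.0951e-6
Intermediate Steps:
R(A, k) = 1/(A + k)
K = 1/66 (K = 1/(46 + 20) = 1/66 ≈ 0.015152)
K/7232 = (1/66)/7232 = (1/66)*(1/7232) = 1/477312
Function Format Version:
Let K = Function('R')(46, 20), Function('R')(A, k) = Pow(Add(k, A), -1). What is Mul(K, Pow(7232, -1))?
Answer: Rational(1, 477312) ≈ 2.0951e-6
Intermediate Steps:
Function('R')(A, k) = Pow(Add(A, k), -1)
K = Rational(1, 66) (K = Pow(Add(46, 20), -1) = Pow(66, -1) = Rational(1, 66) ≈ 0.015152)
Mul(K, Pow(7232, -1)) = Mul(Rational(1, 66), Pow(7232, -1)) = Mul(Rational(1, 66), Rational(1, 7232)) = Rational(1, 477312)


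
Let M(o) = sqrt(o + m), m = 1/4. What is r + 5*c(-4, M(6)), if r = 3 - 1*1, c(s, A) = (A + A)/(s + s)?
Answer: -9/8 ≈ -1.1250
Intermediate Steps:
m = 1/4 ≈ 0.25000
M(o) = sqrt(1/4 + o) (M(o) = sqrt(o + 1/4) = sqrt(1/4 + o))
c(s, A) = A/s (c(s, A) = (2*A)/((2*s)) = (2*A)*(1/(2*s)) = A/s)
r = 2 (r = 3 - 1 = 2)
r + 5*c(-4, M(6)) = 2 + 5*((sqrt(1 + 4*6)/2)/(-4)) = 2 + 5*((sqrt(1 + 24)/2)*(-1/4)) = 2 + 5*((sqrt(25)/2)*(-1/4)) = 2 + 5*(((1/2)*5)*(-1/4)) = 2 + 5*((5/2)*(-1/4)) = 2 + 5*(-5/8) = 2 - 25/8 = -9/8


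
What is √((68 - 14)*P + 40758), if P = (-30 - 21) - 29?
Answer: √36438 ≈ 190.89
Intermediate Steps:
P = -80 (P = -51 - 29 = -80)
√((68 - 14)*P + 40758) = √((68 - 14)*(-80) + 40758) = √(54*(-80) + 40758) = √(-4320 + 40758) = √36438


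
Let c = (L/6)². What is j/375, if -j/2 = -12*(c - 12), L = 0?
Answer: -96/125 ≈ -0.76800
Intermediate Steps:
c = 0 (c = (0/6)² = (0*(⅙))² = 0² = 0)
j = -288 (j = -(-24)*(0 - 12) = -(-24)*(-12) = -2*144 = -288)
j/375 = -288/375 = -288*1/375 = -96/125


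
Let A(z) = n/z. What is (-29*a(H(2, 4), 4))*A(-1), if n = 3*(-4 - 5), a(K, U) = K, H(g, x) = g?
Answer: -1566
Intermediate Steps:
n = -27 (n = 3*(-9) = -27)
A(z) = -27/z
(-29*a(H(2, 4), 4))*A(-1) = (-29*2)*(-27/(-1)) = -(-1566)*(-1) = -58*27 = -1566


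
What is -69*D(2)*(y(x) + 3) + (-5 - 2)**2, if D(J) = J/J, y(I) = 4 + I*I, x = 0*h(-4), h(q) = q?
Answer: -434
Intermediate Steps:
x = 0 (x = 0*(-4) = 0)
y(I) = 4 + I**2
D(J) = 1
-69*D(2)*(y(x) + 3) + (-5 - 2)**2 = -69*((4 + 0**2) + 3) + (-5 - 2)**2 = -69*((4 + 0) + 3) + (-7)**2 = -69*(4 + 3) + 49 = -69*7 + 49 = -483 + 49 = -434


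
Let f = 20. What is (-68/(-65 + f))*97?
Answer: 6596/45 ≈ 146.58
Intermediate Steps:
(-68/(-65 + f))*97 = (-68/(-65 + 20))*97 = (-68/(-45))*97 = -1/45*(-68)*97 = (68/45)*97 = 6596/45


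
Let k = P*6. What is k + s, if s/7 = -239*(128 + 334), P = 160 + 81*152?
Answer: -698094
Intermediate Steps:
P = 12472 (P = 160 + 12312 = 12472)
s = -772926 (s = 7*(-239*(128 + 334)) = 7*(-239*462) = 7*(-110418) = -772926)
k = 74832 (k = 12472*6 = 74832)
k + s = 74832 - 772926 = -698094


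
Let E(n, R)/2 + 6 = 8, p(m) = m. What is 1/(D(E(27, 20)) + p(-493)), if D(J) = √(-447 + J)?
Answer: -493/243492 - I*√443/243492 ≈ -0.0020247 - 8.644e-5*I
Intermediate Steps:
E(n, R) = 4 (E(n, R) = -12 + 2*8 = -12 + 16 = 4)
1/(D(E(27, 20)) + p(-493)) = 1/(√(-447 + 4) - 493) = 1/(√(-443) - 493) = 1/(I*√443 - 493) = 1/(-493 + I*√443)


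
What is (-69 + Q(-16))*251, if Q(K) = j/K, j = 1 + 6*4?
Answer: -283379/16 ≈ -17711.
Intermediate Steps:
j = 25 (j = 1 + 24 = 25)
Q(K) = 25/K
(-69 + Q(-16))*251 = (-69 + 25/(-16))*251 = (-69 + 25*(-1/16))*251 = (-69 - 25/16)*251 = -1129/16*251 = -283379/16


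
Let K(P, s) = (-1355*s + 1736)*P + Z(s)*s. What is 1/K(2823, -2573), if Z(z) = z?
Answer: 1/9853670602 ≈ 1.0149e-10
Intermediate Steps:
K(P, s) = s² + P*(1736 - 1355*s) (K(P, s) = (-1355*s + 1736)*P + s*s = (1736 - 1355*s)*P + s² = P*(1736 - 1355*s) + s² = s² + P*(1736 - 1355*s))
1/K(2823, -2573) = 1/((-2573)² + 1736*2823 - 1355*2823*(-2573)) = 1/(6620329 + 4900728 + 9842149545) = 1/9853670602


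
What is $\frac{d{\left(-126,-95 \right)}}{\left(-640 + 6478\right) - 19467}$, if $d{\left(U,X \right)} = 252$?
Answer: $- \frac{12}{649} \approx -0.01849$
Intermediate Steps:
$\frac{d{\left(-126,-95 \right)}}{\left(-640 + 6478\right) - 19467} = \frac{252}{\left(-640 + 6478\right) - 19467} = \frac{252}{5838 - 19467} = \frac{252}{-13629} = 252 \left(- \frac{1}{13629}\right) = - \frac{12}{649}$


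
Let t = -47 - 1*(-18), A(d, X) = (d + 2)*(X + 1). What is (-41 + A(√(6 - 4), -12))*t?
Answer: 1827 + 319*√2 ≈ 2278.1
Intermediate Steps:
A(d, X) = (1 + X)*(2 + d) (A(d, X) = (2 + d)*(1 + X) = (1 + X)*(2 + d))
t = -29 (t = -47 + 18 = -29)
(-41 + A(√(6 - 4), -12))*t = (-41 + (2 + √(6 - 4) + 2*(-12) - 12*√(6 - 4)))*(-29) = (-41 + (2 + √2 - 24 - 12*√2))*(-29) = (-41 + (-22 - 11*√2))*(-29) = (-63 - 11*√2)*(-29) = 1827 + 319*√2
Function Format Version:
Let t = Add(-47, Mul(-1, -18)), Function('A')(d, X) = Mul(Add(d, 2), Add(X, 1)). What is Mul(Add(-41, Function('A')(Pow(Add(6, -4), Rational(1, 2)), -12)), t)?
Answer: Add(1827, Mul(319, Pow(2, Rational(1, 2)))) ≈ 2278.1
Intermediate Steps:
Function('A')(d, X) = Mul(Add(1, X), Add(2, d)) (Function('A')(d, X) = Mul(Add(2, d), Add(1, X)) = Mul(Add(1, X), Add(2, d)))
t = -29 (t = Add(-47, 18) = -29)
Mul(Add(-41, Function('A')(Pow(Add(6, -4), Rational(1, 2)), -12)), t) = Mul(Add(-41, Add(2, Pow(Add(6, -4), Rational(1, 2)), Mul(2, -12), Mul(-12, Pow(Add(6, -4), Rational(1, 2))))), -29) = Mul(Add(-41, Add(2, Pow(2, Rational(1, 2)), -24, Mul(-12, Pow(2, Rational(1, 2))))), -29) = Mul(Add(-41, Add(-22, Mul(-11, Pow(2, Rational(1, 2))))), -29) = Mul(Add(-63, Mul(-11, Pow(2, Rational(1, 2)))), -29) = Add(1827, Mul(319, Pow(2, Rational(1, 2))))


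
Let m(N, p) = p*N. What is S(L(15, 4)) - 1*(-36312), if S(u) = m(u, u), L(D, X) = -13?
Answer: 36481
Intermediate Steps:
m(N, p) = N*p
S(u) = u² (S(u) = u*u = u²)
S(L(15, 4)) - 1*(-36312) = (-13)² - 1*(-36312) = 169 + 36312 = 36481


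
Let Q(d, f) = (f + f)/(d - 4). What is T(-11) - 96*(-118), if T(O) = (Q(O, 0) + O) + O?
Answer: 11306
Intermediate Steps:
Q(d, f) = 2*f/(-4 + d) (Q(d, f) = (2*f)/(-4 + d) = 2*f/(-4 + d))
T(O) = 2*O (T(O) = (2*0/(-4 + O) + O) + O = (0 + O) + O = O + O = 2*O)
T(-11) - 96*(-118) = 2*(-11) - 96*(-118) = -22 + 11328 = 11306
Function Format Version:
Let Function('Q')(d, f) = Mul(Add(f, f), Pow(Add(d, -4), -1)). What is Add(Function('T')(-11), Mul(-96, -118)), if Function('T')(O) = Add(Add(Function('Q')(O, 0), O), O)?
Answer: 11306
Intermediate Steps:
Function('Q')(d, f) = Mul(2, f, Pow(Add(-4, d), -1)) (Function('Q')(d, f) = Mul(Mul(2, f), Pow(Add(-4, d), -1)) = Mul(2, f, Pow(Add(-4, d), -1)))
Function('T')(O) = Mul(2, O) (Function('T')(O) = Add(Add(Mul(2, 0, Pow(Add(-4, O), -1)), O), O) = Add(Add(0, O), O) = Add(O, O) = Mul(2, O))
Add(Function('T')(-11), Mul(-96, -118)) = Add(Mul(2, -11), Mul(-96, -118)) = Add(-22, 11328) = 11306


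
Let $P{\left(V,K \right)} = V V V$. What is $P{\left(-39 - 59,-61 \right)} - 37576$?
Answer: $-978768$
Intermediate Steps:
$P{\left(V,K \right)} = V^{3}$ ($P{\left(V,K \right)} = V^{2} V = V^{3}$)
$P{\left(-39 - 59,-61 \right)} - 37576 = \left(-39 - 59\right)^{3} - 37576 = \left(-98\right)^{3} - 37576 = -941192 - 37576 = -978768$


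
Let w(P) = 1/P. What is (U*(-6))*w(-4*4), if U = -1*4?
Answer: -3/2 ≈ -1.5000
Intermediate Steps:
U = -4
(U*(-6))*w(-4*4) = (-4*(-6))/((-4*4)) = 24/(-16) = 24*(-1/16) = -3/2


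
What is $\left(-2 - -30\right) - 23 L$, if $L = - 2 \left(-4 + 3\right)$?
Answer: $-18$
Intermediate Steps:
$L = 2$ ($L = \left(-2\right) \left(-1\right) = 2$)
$\left(-2 - -30\right) - 23 L = \left(-2 - -30\right) - 46 = \left(-2 + 30\right) - 46 = 28 - 46 = -18$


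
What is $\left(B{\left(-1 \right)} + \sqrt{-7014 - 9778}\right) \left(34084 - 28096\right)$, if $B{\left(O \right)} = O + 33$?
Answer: $191616 + 11976 i \sqrt{4198} \approx 1.9162 \cdot 10^{5} + 7.7595 \cdot 10^{5} i$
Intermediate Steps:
$B{\left(O \right)} = 33 + O$
$\left(B{\left(-1 \right)} + \sqrt{-7014 - 9778}\right) \left(34084 - 28096\right) = \left(\left(33 - 1\right) + \sqrt{-7014 - 9778}\right) \left(34084 - 28096\right) = \left(32 + \sqrt{-7014 - 9778}\right) 5988 = \left(32 + \sqrt{-16792}\right) 5988 = \left(32 + 2 i \sqrt{4198}\right) 5988 = 191616 + 11976 i \sqrt{4198}$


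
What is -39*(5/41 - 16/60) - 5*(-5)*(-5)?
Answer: -24468/205 ≈ -119.36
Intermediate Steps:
-39*(5/41 - 16/60) - 5*(-5)*(-5) = -39*(5*(1/41) - 16*1/60) + 25*(-5) = -39*(5/41 - 4/15) - 125 = -39*(-89/615) - 125 = 1157/205 - 125 = -24468/205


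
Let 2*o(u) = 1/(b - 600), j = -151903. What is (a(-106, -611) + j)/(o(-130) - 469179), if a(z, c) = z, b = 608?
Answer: 187088/577451 ≈ 0.32399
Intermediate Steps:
o(u) = 1/16 (o(u) = 1/(2*(608 - 600)) = (1/2)/8 = (1/2)*(1/8) = 1/16)
(a(-106, -611) + j)/(o(-130) - 469179) = (-106 - 151903)/(1/16 - 469179) = -152009/(-7506863/16) = -152009*(-16/7506863) = 187088/577451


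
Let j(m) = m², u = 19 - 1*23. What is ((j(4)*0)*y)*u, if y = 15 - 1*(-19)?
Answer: 0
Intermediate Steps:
u = -4 (u = 19 - 23 = -4)
y = 34 (y = 15 + 19 = 34)
((j(4)*0)*y)*u = ((4²*0)*34)*(-4) = ((16*0)*34)*(-4) = (0*34)*(-4) = 0*(-4) = 0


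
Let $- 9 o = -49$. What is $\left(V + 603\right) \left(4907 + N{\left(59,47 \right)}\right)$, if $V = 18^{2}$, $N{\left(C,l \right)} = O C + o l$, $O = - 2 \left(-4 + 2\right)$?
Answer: $5004770$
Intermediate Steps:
$o = \frac{49}{9}$ ($o = \left(- \frac{1}{9}\right) \left(-49\right) = \frac{49}{9} \approx 5.4444$)
$O = 4$ ($O = \left(-2\right) \left(-2\right) = 4$)
$N{\left(C,l \right)} = 4 C + \frac{49 l}{9}$
$V = 324$
$\left(V + 603\right) \left(4907 + N{\left(59,47 \right)}\right) = \left(324 + 603\right) \left(4907 + \left(4 \cdot 59 + \frac{49}{9} \cdot 47\right)\right) = 927 \left(4907 + \left(236 + \frac{2303}{9}\right)\right) = 927 \left(4907 + \frac{4427}{9}\right) = 927 \cdot \frac{48590}{9} = 5004770$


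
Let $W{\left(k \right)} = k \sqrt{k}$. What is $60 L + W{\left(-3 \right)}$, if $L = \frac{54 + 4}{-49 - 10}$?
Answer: $- \frac{3480}{59} - 3 i \sqrt{3} \approx -58.983 - 5.1962 i$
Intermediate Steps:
$W{\left(k \right)} = k^{\frac{3}{2}}$
$L = - \frac{58}{59}$ ($L = \frac{58}{-59} = 58 \left(- \frac{1}{59}\right) = - \frac{58}{59} \approx -0.98305$)
$60 L + W{\left(-3 \right)} = 60 \left(- \frac{58}{59}\right) + \left(-3\right)^{\frac{3}{2}} = - \frac{3480}{59} - 3 i \sqrt{3}$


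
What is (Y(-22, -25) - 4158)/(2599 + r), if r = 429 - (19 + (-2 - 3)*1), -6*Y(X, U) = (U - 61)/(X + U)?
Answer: -586321/424974 ≈ -1.3797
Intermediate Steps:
Y(X, U) = -(-61 + U)/(6*(U + X)) (Y(X, U) = -(U - 61)/(6*(X + U)) = -(-61 + U)/(6*(U + X)))
r = 415 (r = 429 - (19 - 5*1) = 429 - (19 - 5) = 429 - 1*14 = 429 - 14 = 415)
(Y(-22, -25) - 4158)/(2599 + r) = ((61 - 1*(-25))/(6*(-25 - 22)) - 4158)/(2599 + 415) = ((1/6)*(61 + 25)/(-47) - 4158)/3014 = ((1/6)*(-1/47)*86 - 4158)*(1/3014) = (-43/141 - 4158)*(1/3014) = -586321/141*1/3014 = -586321/424974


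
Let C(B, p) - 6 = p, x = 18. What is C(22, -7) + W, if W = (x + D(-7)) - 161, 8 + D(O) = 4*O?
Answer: -180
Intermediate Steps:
C(B, p) = 6 + p
D(O) = -8 + 4*O
W = -179 (W = (18 + (-8 + 4*(-7))) - 161 = (18 + (-8 - 28)) - 161 = (18 - 36) - 161 = -18 - 161 = -179)
C(22, -7) + W = (6 - 7) - 179 = -1 - 179 = -180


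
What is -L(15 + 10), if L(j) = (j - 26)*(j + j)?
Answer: 50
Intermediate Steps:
L(j) = 2*j*(-26 + j) (L(j) = (-26 + j)*(2*j) = 2*j*(-26 + j))
-L(15 + 10) = -2*(15 + 10)*(-26 + (15 + 10)) = -2*25*(-26 + 25) = -2*25*(-1) = -1*(-50) = 50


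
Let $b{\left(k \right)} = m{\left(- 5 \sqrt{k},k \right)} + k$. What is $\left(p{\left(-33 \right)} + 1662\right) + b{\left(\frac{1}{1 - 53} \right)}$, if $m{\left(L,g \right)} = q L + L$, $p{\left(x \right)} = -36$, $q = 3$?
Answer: $\frac{84551}{52} - \frac{10 i \sqrt{13}}{13} \approx 1626.0 - 2.7735 i$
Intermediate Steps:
$m{\left(L,g \right)} = 4 L$ ($m{\left(L,g \right)} = 3 L + L = 4 L$)
$b{\left(k \right)} = k - 20 \sqrt{k}$ ($b{\left(k \right)} = 4 \left(- 5 \sqrt{k}\right) + k = - 20 \sqrt{k} + k = k - 20 \sqrt{k}$)
$\left(p{\left(-33 \right)} + 1662\right) + b{\left(\frac{1}{1 - 53} \right)} = \left(-36 + 1662\right) + \left(\frac{1}{1 - 53} - 20 \sqrt{\frac{1}{1 - 53}}\right) = 1626 + \left(\frac{1}{-52} - 20 \sqrt{\frac{1}{-52}}\right) = 1626 - \left(\frac{1}{52} + 20 \sqrt{- \frac{1}{52}}\right) = 1626 - \left(\frac{1}{52} + 20 \frac{i \sqrt{13}}{26}\right) = 1626 - \left(\frac{1}{52} + \frac{10 i \sqrt{13}}{13}\right) = \frac{84551}{52} - \frac{10 i \sqrt{13}}{13}$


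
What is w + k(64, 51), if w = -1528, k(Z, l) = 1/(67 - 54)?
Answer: -19863/13 ≈ -1527.9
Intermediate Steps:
k(Z, l) = 1/13
w + k(64, 51) = -1528 + 1/13 = -19863/13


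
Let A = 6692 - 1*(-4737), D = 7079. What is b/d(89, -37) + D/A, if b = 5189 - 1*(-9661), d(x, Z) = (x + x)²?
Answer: 197005843/181058218 ≈ 1.0881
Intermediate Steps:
d(x, Z) = 4*x² (d(x, Z) = (2*x)² = 4*x²)
b = 14850 (b = 5189 + 9661 = 14850)
A = 11429 (A = 6692 + 4737 = 11429)
b/d(89, -37) + D/A = 14850/((4*89²)) + 7079/11429 = 14850/((4*7921)) + 7079*(1/11429) = 14850/31684 + 7079/11429 = 14850*(1/31684) + 7079/11429 = 7425/15842 + 7079/11429 = 197005843/181058218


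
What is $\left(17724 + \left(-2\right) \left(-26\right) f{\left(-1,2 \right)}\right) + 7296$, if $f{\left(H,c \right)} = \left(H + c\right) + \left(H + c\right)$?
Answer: $25124$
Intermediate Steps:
$f{\left(H,c \right)} = 2 H + 2 c$
$\left(17724 + \left(-2\right) \left(-26\right) f{\left(-1,2 \right)}\right) + 7296 = \left(17724 + \left(-2\right) \left(-26\right) \left(2 \left(-1\right) + 2 \cdot 2\right)\right) + 7296 = \left(17724 + 52 \left(-2 + 4\right)\right) + 7296 = \left(17724 + 52 \cdot 2\right) + 7296 = \left(17724 + 104\right) + 7296 = 17828 + 7296 = 25124$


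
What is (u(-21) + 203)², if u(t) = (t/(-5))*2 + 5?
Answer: 1170724/25 ≈ 46829.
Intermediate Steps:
u(t) = 5 - 2*t/5 (u(t) = (t*(-⅕))*2 + 5 = -t/5*2 + 5 = -2*t/5 + 5 = 5 - 2*t/5)
(u(-21) + 203)² = ((5 - ⅖*(-21)) + 203)² = ((5 + 42/5) + 203)² = (67/5 + 203)² = (1082/5)² = 1170724/25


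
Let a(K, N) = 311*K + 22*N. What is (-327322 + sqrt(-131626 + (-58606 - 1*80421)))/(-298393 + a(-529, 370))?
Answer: 163661/227386 - I*sqrt(270653)/454772 ≈ 0.71975 - 0.001144*I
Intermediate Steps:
a(K, N) = 22*N + 311*K
(-327322 + sqrt(-131626 + (-58606 - 1*80421)))/(-298393 + a(-529, 370)) = (-327322 + sqrt(-131626 + (-58606 - 1*80421)))/(-298393 + (22*370 + 311*(-529))) = (-327322 + sqrt(-131626 + (-58606 - 80421)))/(-298393 + (8140 - 164519)) = (-327322 + sqrt(-131626 - 139027))/(-298393 - 156379) = (-327322 + sqrt(-270653))/(-454772) = (-327322 + I*sqrt(270653))*(-1/454772) = 163661/227386 - I*sqrt(270653)/454772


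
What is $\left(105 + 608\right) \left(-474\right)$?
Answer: $-337962$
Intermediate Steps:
$\left(105 + 608\right) \left(-474\right) = 713 \left(-474\right) = -337962$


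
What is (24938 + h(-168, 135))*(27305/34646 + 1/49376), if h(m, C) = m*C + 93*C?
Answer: 9985786413519/855340448 ≈ 11675.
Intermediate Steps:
h(m, C) = 93*C + C*m (h(m, C) = C*m + 93*C = 93*C + C*m)
(24938 + h(-168, 135))*(27305/34646 + 1/49376) = (24938 + 135*(93 - 168))*(27305/34646 + 1/49376) = (24938 + 135*(-75))*(27305*(1/34646) + 1/49376) = (24938 - 10125)*(27305/34646 + 1/49376) = 14813*(674123163/855340448) = 9985786413519/855340448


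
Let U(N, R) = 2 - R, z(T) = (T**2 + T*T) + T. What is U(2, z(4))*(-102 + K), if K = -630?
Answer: 24888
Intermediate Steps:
z(T) = T + 2*T**2 (z(T) = (T**2 + T**2) + T = 2*T**2 + T = T + 2*T**2)
U(2, z(4))*(-102 + K) = (2 - 4*(1 + 2*4))*(-102 - 630) = (2 - 4*(1 + 8))*(-732) = (2 - 4*9)*(-732) = (2 - 1*36)*(-732) = (2 - 36)*(-732) = -34*(-732) = 24888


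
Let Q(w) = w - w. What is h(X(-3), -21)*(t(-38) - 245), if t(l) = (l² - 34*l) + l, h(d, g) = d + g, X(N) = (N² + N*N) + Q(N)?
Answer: -7359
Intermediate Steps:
Q(w) = 0
X(N) = 2*N² (X(N) = (N² + N*N) + 0 = (N² + N²) + 0 = 2*N² + 0 = 2*N²)
t(l) = l² - 33*l
h(X(-3), -21)*(t(-38) - 245) = (2*(-3)² - 21)*(-38*(-33 - 38) - 245) = (2*9 - 21)*(-38*(-71) - 245) = (18 - 21)*(2698 - 245) = -3*2453 = -7359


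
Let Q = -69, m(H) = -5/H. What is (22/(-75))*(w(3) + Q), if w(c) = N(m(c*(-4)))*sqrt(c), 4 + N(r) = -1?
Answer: 506/25 + 22*sqrt(3)/15 ≈ 22.780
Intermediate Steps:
N(r) = -5 (N(r) = -4 - 1 = -5)
w(c) = -5*sqrt(c)
(22/(-75))*(w(3) + Q) = (22/(-75))*(-5*sqrt(3) - 69) = (22*(-1/75))*(-69 - 5*sqrt(3)) = -22*(-69 - 5*sqrt(3))/75 = 506/25 + 22*sqrt(3)/15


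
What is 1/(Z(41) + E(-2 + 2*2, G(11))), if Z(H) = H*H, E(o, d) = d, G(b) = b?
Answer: 1/1692 ≈ 0.00059102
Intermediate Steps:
Z(H) = H**2
1/(Z(41) + E(-2 + 2*2, G(11))) = 1/(41**2 + 11) = 1/(1681 + 11) = 1/1692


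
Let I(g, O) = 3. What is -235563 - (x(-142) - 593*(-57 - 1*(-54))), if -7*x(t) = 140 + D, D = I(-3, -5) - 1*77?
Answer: -1661328/7 ≈ -2.3733e+5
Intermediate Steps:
D = -74 (D = 3 - 1*77 = 3 - 77 = -74)
x(t) = -66/7 (x(t) = -(140 - 74)/7 = -⅐*66 = -66/7)
-235563 - (x(-142) - 593*(-57 - 1*(-54))) = -235563 - (-66/7 - 593*(-57 - 1*(-54))) = -235563 - (-66/7 - 593*(-57 + 54)) = -235563 - (-66/7 - 593*(-3)) = -235563 - (-66/7 - 1*(-1779)) = -235563 - (-66/7 + 1779) = -235563 - 1*12387/7 = -235563 - 12387/7 = -1661328/7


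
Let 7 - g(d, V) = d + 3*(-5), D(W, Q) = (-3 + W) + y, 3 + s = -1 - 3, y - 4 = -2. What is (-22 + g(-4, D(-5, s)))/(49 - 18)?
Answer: 4/31 ≈ 0.12903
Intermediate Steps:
y = 2 (y = 4 - 2 = 2)
s = -7 (s = -3 + (-1 - 3) = -3 - 4 = -7)
D(W, Q) = -1 + W (D(W, Q) = (-3 + W) + 2 = -1 + W)
g(d, V) = 22 - d (g(d, V) = 7 - (d + 3*(-5)) = 7 - (d - 15) = 7 - (-15 + d) = 7 + (15 - d) = 22 - d)
(-22 + g(-4, D(-5, s)))/(49 - 18) = (-22 + (22 - 1*(-4)))/(49 - 18) = (-22 + (22 + 4))/31 = (-22 + 26)*(1/31) = 4*(1/31) = 4/31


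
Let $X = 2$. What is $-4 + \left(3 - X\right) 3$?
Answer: $-1$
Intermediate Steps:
$-4 + \left(3 - X\right) 3 = -4 + \left(3 - 2\right) 3 = -4 + 1 \cdot 3 = -4 + 3 = -1$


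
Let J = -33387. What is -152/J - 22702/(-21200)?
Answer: 380587037/353902200 ≈ 1.0754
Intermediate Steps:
-152/J - 22702/(-21200) = -152/(-33387) - 22702/(-21200) = -152*(-1/33387) - 22702*(-1/21200) = 152/33387 + 11351/10600 = 380587037/353902200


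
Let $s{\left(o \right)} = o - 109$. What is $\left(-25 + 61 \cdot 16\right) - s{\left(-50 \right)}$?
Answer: $1110$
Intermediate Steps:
$s{\left(o \right)} = -109 + o$ ($s{\left(o \right)} = o - 109 = -109 + o$)
$\left(-25 + 61 \cdot 16\right) - s{\left(-50 \right)} = \left(-25 + 61 \cdot 16\right) - \left(-109 - 50\right) = \left(-25 + 976\right) - -159 = 951 + 159 = 1110$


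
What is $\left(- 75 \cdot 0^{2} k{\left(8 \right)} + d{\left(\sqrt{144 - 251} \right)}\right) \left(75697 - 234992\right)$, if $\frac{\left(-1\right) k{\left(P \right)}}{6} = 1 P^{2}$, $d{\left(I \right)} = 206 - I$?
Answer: $-32814770 + 159295 i \sqrt{107} \approx -3.2815 \cdot 10^{7} + 1.6478 \cdot 10^{6} i$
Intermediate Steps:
$k{\left(P \right)} = - 6 P^{2}$ ($k{\left(P \right)} = - 6 \cdot 1 P^{2} = - 6 P^{2}$)
$\left(- 75 \cdot 0^{2} k{\left(8 \right)} + d{\left(\sqrt{144 - 251} \right)}\right) \left(75697 - 234992\right) = \left(- 75 \cdot 0^{2} \left(- 6 \cdot 8^{2}\right) + \left(206 - \sqrt{144 - 251}\right)\right) \left(75697 - 234992\right) = \left(\left(-75\right) 0 \left(\left(-6\right) 64\right) + \left(206 - \sqrt{-107}\right)\right) \left(-159295\right) = \left(0 \left(-384\right) + \left(206 - i \sqrt{107}\right)\right) \left(-159295\right) = \left(0 + \left(206 - i \sqrt{107}\right)\right) \left(-159295\right) = \left(206 - i \sqrt{107}\right) \left(-159295\right) = -32814770 + 159295 i \sqrt{107}$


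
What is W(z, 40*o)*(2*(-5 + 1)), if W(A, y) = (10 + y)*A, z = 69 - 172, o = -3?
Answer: -90640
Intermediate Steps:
z = -103
W(A, y) = A*(10 + y)
W(z, 40*o)*(2*(-5 + 1)) = (-103*(10 + 40*(-3)))*(2*(-5 + 1)) = (-103*(10 - 120))*(2*(-4)) = -103*(-110)*(-8) = 11330*(-8) = -90640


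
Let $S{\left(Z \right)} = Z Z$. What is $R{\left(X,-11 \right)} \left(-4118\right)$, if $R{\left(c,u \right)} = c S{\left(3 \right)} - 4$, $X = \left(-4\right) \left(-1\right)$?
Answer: $-131776$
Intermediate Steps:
$X = 4$
$S{\left(Z \right)} = Z^{2}$
$R{\left(c,u \right)} = -4 + 9 c$ ($R{\left(c,u \right)} = c 3^{2} - 4 = c 9 - 4 = 9 c - 4 = -4 + 9 c$)
$R{\left(X,-11 \right)} \left(-4118\right) = \left(-4 + 9 \cdot 4\right) \left(-4118\right) = \left(-4 + 36\right) \left(-4118\right) = 32 \left(-4118\right) = -131776$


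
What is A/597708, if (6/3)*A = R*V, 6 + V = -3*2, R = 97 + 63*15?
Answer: -521/49809 ≈ -0.010460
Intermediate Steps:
R = 1042 (R = 97 + 945 = 1042)
V = -12 (V = -6 - 3*2 = -6 - 6 = -12)
A = -6252 (A = (1042*(-12))/2 = (½)*(-12504) = -6252)
A/597708 = -6252/597708 = -6252*1/597708 = -521/49809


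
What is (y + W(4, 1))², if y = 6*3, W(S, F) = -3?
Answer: 225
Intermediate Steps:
y = 18
(y + W(4, 1))² = (18 - 3)² = 15² = 225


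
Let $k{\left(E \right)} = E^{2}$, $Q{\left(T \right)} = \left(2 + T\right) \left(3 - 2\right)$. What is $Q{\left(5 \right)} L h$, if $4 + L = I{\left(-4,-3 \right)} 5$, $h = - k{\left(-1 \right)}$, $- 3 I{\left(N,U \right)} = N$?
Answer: $- \frac{56}{3} \approx -18.667$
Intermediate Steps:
$Q{\left(T \right)} = 2 + T$ ($Q{\left(T \right)} = \left(2 + T\right) 1 = 2 + T$)
$I{\left(N,U \right)} = - \frac{N}{3}$
$h = -1$ ($h = - \left(-1\right)^{2} = \left(-1\right) 1 = -1$)
$L = \frac{8}{3}$ ($L = -4 + \left(- \frac{1}{3}\right) \left(-4\right) 5 = -4 + \frac{4}{3} \cdot 5 = -4 + \frac{20}{3} = \frac{8}{3} \approx 2.6667$)
$Q{\left(5 \right)} L h = \left(2 + 5\right) \frac{8}{3} \left(-1\right) = 7 \cdot \frac{8}{3} \left(-1\right) = \frac{56}{3} \left(-1\right) = - \frac{56}{3}$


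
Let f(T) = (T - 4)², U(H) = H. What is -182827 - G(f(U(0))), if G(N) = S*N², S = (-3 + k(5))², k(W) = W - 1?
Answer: -183083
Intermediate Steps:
k(W) = -1 + W
f(T) = (-4 + T)²
S = 1 (S = (-3 + (-1 + 5))² = (-3 + 4)² = 1² = 1)
G(N) = N² (G(N) = 1*N² = N²)
-182827 - G(f(U(0))) = -182827 - ((-4 + 0)²)² = -182827 - ((-4)²)² = -182827 - 1*16² = -182827 - 1*256 = -182827 - 256 = -183083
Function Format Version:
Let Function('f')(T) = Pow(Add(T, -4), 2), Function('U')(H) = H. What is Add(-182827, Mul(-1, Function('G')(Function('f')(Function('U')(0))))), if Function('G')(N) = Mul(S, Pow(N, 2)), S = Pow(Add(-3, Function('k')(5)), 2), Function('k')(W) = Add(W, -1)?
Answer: -183083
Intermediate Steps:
Function('k')(W) = Add(-1, W)
Function('f')(T) = Pow(Add(-4, T), 2)
S = 1 (S = Pow(Add(-3, Add(-1, 5)), 2) = Pow(Add(-3, 4), 2) = Pow(1, 2) = 1)
Function('G')(N) = Pow(N, 2) (Function('G')(N) = Mul(1, Pow(N, 2)) = Pow(N, 2))
Add(-182827, Mul(-1, Function('G')(Function('f')(Function('U')(0))))) = Add(-182827, Mul(-1, Pow(Pow(Add(-4, 0), 2), 2))) = Add(-182827, Mul(-1, Pow(Pow(-4, 2), 2))) = Add(-182827, Mul(-1, Pow(16, 2))) = Add(-182827, Mul(-1, 256)) = Add(-182827, -256) = -183083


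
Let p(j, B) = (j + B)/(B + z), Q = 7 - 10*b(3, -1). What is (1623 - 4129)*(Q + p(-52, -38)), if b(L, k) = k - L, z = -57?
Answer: -2282966/19 ≈ -1.2016e+5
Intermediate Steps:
Q = 47 (Q = 7 - 10*(-1 - 1*3) = 7 - 10*(-1 - 3) = 7 - 10*(-4) = 7 + 40 = 47)
p(j, B) = (B + j)/(-57 + B) (p(j, B) = (j + B)/(B - 57) = (B + j)/(-57 + B))
(1623 - 4129)*(Q + p(-52, -38)) = (1623 - 4129)*(47 + (-38 - 52)/(-57 - 38)) = -2506*(47 - 90/(-95)) = -2506*(47 - 1/95*(-90)) = -2506*(47 + 18/19) = -2506*911/19 = -2282966/19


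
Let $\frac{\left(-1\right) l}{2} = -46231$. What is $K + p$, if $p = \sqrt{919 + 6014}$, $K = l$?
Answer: $92462 + \sqrt{6933} \approx 92545.0$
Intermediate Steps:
$l = 92462$ ($l = \left(-2\right) \left(-46231\right) = 92462$)
$K = 92462$
$p = \sqrt{6933} \approx 83.265$
$K + p = 92462 + \sqrt{6933}$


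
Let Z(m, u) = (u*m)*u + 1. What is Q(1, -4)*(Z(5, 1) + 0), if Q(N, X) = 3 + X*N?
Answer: -6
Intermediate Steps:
Q(N, X) = 3 + N*X
Z(m, u) = 1 + m*u² (Z(m, u) = (m*u)*u + 1 = m*u² + 1 = 1 + m*u²)
Q(1, -4)*(Z(5, 1) + 0) = (3 + 1*(-4))*((1 + 5*1²) + 0) = (3 - 4)*((1 + 5*1) + 0) = -((1 + 5) + 0) = -(6 + 0) = -1*6 = -6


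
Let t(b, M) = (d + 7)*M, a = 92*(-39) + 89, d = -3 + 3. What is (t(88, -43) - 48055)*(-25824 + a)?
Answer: 1417942988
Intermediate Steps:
d = 0
a = -3499 (a = -3588 + 89 = -3499)
t(b, M) = 7*M (t(b, M) = (0 + 7)*M = 7*M)
(t(88, -43) - 48055)*(-25824 + a) = (7*(-43) - 48055)*(-25824 - 3499) = (-301 - 48055)*(-29323) = -48356*(-29323) = 1417942988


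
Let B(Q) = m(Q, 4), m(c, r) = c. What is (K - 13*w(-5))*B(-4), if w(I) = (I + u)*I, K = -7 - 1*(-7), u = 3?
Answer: 520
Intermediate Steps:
B(Q) = Q
K = 0 (K = -7 + 7 = 0)
w(I) = I*(3 + I) (w(I) = (I + 3)*I = (3 + I)*I = I*(3 + I))
(K - 13*w(-5))*B(-4) = (0 - (-65)*(3 - 5))*(-4) = (0 - (-65)*(-2))*(-4) = (0 - 13*10)*(-4) = (0 - 130)*(-4) = -130*(-4) = 520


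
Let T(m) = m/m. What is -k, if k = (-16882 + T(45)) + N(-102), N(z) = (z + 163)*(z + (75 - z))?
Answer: 12306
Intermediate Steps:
N(z) = 12225 + 75*z (N(z) = (163 + z)*75 = 12225 + 75*z)
T(m) = 1
k = -12306 (k = (-16882 + 1) + (12225 + 75*(-102)) = -16881 + (12225 - 7650) = -16881 + 4575 = -12306)
-k = -1*(-12306) = 12306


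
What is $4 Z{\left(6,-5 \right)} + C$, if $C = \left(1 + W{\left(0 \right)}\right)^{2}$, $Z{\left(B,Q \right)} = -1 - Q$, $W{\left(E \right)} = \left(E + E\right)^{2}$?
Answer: $17$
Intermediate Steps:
$W{\left(E \right)} = 4 E^{2}$ ($W{\left(E \right)} = \left(2 E\right)^{2} = 4 E^{2}$)
$C = 1$ ($C = \left(1 + 4 \cdot 0^{2}\right)^{2} = \left(1 + 4 \cdot 0\right)^{2} = \left(1 + 0\right)^{2} = 1^{2} = 1$)
$4 Z{\left(6,-5 \right)} + C = 4 \left(-1 - -5\right) + 1 = 4 \left(-1 + 5\right) + 1 = 4 \cdot 4 + 1 = 16 + 1 = 17$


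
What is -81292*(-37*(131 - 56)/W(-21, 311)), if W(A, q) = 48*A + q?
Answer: -225585300/697 ≈ -3.2365e+5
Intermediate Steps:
W(A, q) = q + 48*A
-81292*(-37*(131 - 56)/W(-21, 311)) = -81292*(-37*(131 - 56)/(311 + 48*(-21))) = -81292*(-2775/(311 - 1008)) = -81292/((-697/(-2775))) = -81292/((-697*(-1/2775))) = -81292/697/2775 = -81292*2775/697 = -225585300/697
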